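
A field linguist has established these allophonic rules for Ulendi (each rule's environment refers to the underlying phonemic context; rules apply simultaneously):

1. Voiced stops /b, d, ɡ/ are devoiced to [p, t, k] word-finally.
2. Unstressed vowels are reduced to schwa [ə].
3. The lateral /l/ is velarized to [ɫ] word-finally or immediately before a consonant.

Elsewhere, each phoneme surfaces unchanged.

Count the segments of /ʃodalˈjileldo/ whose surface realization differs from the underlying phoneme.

6

Segments that undergo a rule: /o/ → [ə] (rule 2); /a/ → [ə] (rule 2); /l/ → [ɫ] (rule 3); /e/ → [ə] (rule 2); /l/ → [ɫ] (rule 3); /o/ → [ə] (rule 2).
All other segments surface unchanged.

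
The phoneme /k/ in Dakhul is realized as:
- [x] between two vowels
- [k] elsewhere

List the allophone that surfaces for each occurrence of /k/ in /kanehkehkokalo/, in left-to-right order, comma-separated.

Occurrence 1 (position 1): no conditioning environment matches → elsewhere allophone [k].
Occurrence 2 (position 6): no conditioning environment matches → elsewhere allophone [k].
Occurrence 3 (position 9): no conditioning environment matches → elsewhere allophone [k].
Occurrence 4 (position 11): between two vowels → [x].

[k], [k], [k], [x]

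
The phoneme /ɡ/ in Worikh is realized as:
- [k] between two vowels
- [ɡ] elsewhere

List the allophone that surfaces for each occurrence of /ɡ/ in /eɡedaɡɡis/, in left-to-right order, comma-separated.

Occurrence 1 (position 2): between two vowels → [k].
Occurrence 2 (position 6): no conditioning environment matches → elsewhere allophone [ɡ].
Occurrence 3 (position 7): no conditioning environment matches → elsewhere allophone [ɡ].

[k], [ɡ], [ɡ]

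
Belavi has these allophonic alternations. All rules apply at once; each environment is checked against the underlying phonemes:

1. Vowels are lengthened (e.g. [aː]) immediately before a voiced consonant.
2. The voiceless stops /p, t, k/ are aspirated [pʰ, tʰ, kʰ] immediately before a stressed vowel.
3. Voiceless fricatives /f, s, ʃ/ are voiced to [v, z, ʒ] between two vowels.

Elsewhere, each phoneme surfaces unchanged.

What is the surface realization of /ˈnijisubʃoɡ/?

[ˈniːjizuːbʃoːɡ]

/i/ (between /n/ and /j/) occurs before a voiced consonant → [iː] by rule 1.
/i/ (between /j/ and /s/): rule 1 targets it, but not before a voiced consonant → unchanged [i].
/s/ meets the environment for rule 3 (between two vowels) → [z].
/u/ (between /s/ and /b/): before a voiced consonant, so rule 1 applies → [uː].
/ʃ/ (between /b/ and /o/) is in the target of rule 3 but the environment (between two vowels) is not met → [ʃ].
/o/ (between /ʃ/ and /ɡ/) occurs before a voiced consonant → [oː] by rule 1.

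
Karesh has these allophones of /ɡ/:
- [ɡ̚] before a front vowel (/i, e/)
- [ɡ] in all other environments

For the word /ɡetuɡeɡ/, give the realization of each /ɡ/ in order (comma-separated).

[ɡ̚], [ɡ̚], [ɡ]

Occurrence 1 (position 1): before a front vowel (/i, e/) → [ɡ̚].
Occurrence 2 (position 5): before a front vowel (/i, e/) → [ɡ̚].
Occurrence 3 (position 7): no conditioning environment matches → elsewhere allophone [ɡ].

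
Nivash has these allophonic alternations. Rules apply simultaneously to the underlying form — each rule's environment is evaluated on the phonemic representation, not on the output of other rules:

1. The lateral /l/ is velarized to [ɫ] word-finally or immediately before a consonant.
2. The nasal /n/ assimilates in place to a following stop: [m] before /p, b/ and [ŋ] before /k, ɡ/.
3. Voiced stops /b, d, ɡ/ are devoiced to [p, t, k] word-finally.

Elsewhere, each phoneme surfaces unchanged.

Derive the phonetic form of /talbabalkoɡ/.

[taɫbabaɫkok]

Rule 1 applies to /l/ (between /a/ and /b/: word-finally or immediately before a consonant) → [ɫ].
/b/ (between /l/ and /a/) is in the target of rule 3 but the environment (word-finally) is not met → [b].
/b/ (between /a/ and /a/): rule 3 targets it, but not word-finally → unchanged [b].
/l/ meets the environment for rule 1 (word-finally or immediately before a consonant) → [ɫ].
/ɡ/ meets the environment for rule 3 (word-finally) → [k].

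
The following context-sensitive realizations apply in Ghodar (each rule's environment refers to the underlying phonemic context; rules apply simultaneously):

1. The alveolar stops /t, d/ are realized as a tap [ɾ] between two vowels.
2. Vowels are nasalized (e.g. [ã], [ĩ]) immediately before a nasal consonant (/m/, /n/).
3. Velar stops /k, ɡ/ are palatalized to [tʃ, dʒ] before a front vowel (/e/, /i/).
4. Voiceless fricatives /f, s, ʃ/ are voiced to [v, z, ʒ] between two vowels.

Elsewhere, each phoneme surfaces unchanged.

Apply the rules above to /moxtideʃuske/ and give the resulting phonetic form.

[moxtiɾeʒustʃe]

/m/ — not in any rule's target class → [m].
/o/ (between /m/ and /x/): rule 2 targets it, but not before a nasal consonant → unchanged [o].
/x/ stays [x].
/t/ (between /x/ and /i/): rule 1 targets it, but not between two vowels → unchanged [t].
/i/ (between /t/ and /d/) is in the target of rule 2 but the environment (before a nasal consonant) is not met → [i].
Rule 1 applies to /d/ (between /i/ and /e/: between two vowels) → [ɾ].
/e/ (between /d/ and /ʃ/) is in the target of rule 2 but the environment (before a nasal consonant) is not met → [e].
/ʃ/ (between /e/ and /u/): between two vowels, so rule 4 applies → [ʒ].
/u/ (between /ʃ/ and /s/): rule 2 targets it, but not before a nasal consonant → unchanged [u].
/s/ (between /u/ and /k/) is in the target of rule 4 but the environment (between two vowels) is not met → [s].
Rule 3 applies to /k/ (between /s/ and /e/: before a front vowel) → [tʃ].
/e/ — word-final; rule 2 does not apply here → [e].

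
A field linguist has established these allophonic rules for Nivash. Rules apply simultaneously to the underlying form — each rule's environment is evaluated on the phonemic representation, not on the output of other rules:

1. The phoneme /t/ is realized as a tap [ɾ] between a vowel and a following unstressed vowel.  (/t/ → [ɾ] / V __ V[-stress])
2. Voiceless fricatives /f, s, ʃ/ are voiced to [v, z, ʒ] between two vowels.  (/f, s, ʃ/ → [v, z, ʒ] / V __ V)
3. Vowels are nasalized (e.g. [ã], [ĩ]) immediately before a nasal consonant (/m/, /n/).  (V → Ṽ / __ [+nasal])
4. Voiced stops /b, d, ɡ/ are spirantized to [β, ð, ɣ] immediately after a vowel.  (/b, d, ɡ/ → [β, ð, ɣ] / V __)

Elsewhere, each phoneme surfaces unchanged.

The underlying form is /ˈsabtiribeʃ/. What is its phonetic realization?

[ˈsaβtiriβeʃ]

/s/ (word-initial) fails the environment for rule 2, so it stays [s].
/a/ (between /s/ and /b/) is in the target of rule 3 but the environment (before a nasal consonant) is not met → [a].
/b/ — between /a/ and /t/, immediately after a vowel — surfaces as [β] (rule 4).
/t/ (between /b/ and /i/) is in the target of rule 1 but the environment (between a vowel and a following unstressed vowel) is not met → [t].
/i/ — between /t/ and /r/; rule 3 does not apply here → [i].
/r/ (between /i/ and /i/) is unaffected → [r].
/i/ (between /r/ and /b/): rule 3 targets it, but not before a nasal consonant → unchanged [i].
/b/ (between /i/ and /e/) occurs immediately after a vowel → [β] by rule 4.
/e/ — between /b/ and /ʃ/; rule 3 does not apply here → [e].
/ʃ/ (word-final) fails the environment for rule 2, so it stays [ʃ].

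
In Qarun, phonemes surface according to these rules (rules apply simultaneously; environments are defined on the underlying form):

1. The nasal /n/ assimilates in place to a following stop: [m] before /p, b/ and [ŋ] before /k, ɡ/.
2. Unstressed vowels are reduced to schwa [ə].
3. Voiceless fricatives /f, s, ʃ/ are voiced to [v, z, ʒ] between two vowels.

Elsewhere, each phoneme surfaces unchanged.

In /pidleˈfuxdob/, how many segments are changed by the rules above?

4

Segments that undergo a rule: /i/ → [ə] (rule 2); /e/ → [ə] (rule 2); /f/ → [v] (rule 3); /o/ → [ə] (rule 2).
All other segments surface unchanged.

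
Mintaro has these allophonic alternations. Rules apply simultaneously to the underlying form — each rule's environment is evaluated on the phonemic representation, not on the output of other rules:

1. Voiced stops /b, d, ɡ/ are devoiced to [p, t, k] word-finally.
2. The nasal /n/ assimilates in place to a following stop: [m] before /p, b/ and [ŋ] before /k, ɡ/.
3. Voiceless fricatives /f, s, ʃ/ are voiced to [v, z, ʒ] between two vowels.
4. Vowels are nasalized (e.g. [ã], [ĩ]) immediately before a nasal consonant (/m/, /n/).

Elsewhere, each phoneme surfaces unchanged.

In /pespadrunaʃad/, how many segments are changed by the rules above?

3

Segments that undergo a rule: /u/ → [ũ] (rule 4); /ʃ/ → [ʒ] (rule 3); /d/ → [t] (rule 1).
All other segments surface unchanged.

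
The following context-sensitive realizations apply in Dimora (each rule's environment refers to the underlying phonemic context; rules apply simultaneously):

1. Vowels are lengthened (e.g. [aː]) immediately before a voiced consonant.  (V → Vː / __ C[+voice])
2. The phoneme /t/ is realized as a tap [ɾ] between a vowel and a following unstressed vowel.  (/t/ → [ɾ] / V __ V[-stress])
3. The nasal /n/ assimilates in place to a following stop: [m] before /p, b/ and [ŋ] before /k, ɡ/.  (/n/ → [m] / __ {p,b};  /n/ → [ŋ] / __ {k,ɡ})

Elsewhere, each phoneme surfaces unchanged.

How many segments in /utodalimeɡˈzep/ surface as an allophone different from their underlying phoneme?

5

Segments that undergo a rule: /t/ → [ɾ] (rule 2); /o/ → [oː] (rule 1); /a/ → [aː] (rule 1); /i/ → [iː] (rule 1); /e/ → [eː] (rule 1).
All other segments surface unchanged.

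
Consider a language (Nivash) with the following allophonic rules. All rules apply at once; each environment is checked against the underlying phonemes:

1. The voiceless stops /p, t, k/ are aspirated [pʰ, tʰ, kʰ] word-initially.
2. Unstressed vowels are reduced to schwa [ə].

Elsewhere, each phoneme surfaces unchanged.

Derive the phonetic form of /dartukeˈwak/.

/d/ (word-initial) is unaffected → [d].
/a/ meets the environment for rule 2 (in an unstressed syllable) → [ə].
/r/ (between /a/ and /t/): no rule targets it → [r].
/t/ (between /r/ and /u/) is in the target of rule 1 but the environment (word-initially) is not met → [t].
/u/ meets the environment for rule 2 (in an unstressed syllable) → [ə].
/k/ — between /u/ and /e/; rule 1 does not apply here → [k].
/e/ meets the environment for rule 2 (in an unstressed syllable) → [ə].
/w/ — not in any rule's target class → [w].
/a/ (between /w/ and /k/) fails the environment for rule 2, so it stays [a].
/k/ — word-final; rule 1 does not apply here → [k].

[dərtəkəˈwak]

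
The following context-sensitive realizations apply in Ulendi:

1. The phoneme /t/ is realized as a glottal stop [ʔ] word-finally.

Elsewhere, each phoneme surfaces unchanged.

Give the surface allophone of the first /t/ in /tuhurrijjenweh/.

/t/ (word-initial): rule 1 targets it, but not word-finally → unchanged [t].

[t]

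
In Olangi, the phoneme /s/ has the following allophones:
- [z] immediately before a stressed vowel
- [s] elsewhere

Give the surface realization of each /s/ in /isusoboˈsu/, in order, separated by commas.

Occurrence 1 (position 2): no conditioning environment matches → elsewhere allophone [s].
Occurrence 2 (position 4): no conditioning environment matches → elsewhere allophone [s].
Occurrence 3 (position 8): immediately before a stressed vowel → [z].

[s], [s], [z]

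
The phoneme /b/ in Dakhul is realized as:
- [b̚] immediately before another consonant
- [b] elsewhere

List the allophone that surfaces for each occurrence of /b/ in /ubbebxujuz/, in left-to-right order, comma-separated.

Occurrence 1 (position 2): immediately before another consonant → [b̚].
Occurrence 2 (position 3): no conditioning environment matches → elsewhere allophone [b].
Occurrence 3 (position 5): immediately before another consonant → [b̚].

[b̚], [b], [b̚]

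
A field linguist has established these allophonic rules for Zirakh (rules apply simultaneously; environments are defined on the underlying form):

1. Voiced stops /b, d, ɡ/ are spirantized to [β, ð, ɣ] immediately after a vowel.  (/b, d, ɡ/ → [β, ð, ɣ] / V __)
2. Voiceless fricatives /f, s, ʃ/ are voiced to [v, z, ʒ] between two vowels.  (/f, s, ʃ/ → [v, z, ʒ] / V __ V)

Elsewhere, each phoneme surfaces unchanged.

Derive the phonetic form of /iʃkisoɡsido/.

[iʃkizoɣsiðo]

/ʃ/ — between /i/ and /k/; rule 2 does not apply here → [ʃ].
/s/ meets the environment for rule 2 (between two vowels) → [z].
/ɡ/ — between /o/ and /s/, immediately after a vowel — surfaces as [ɣ] (rule 1).
/s/ (between /ɡ/ and /i/) fails the environment for rule 2, so it stays [s].
Rule 1 applies to /d/ (between /i/ and /o/: immediately after a vowel) → [ð].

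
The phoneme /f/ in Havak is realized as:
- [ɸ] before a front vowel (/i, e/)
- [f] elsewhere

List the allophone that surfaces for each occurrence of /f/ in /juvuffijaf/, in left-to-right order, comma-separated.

[f], [ɸ], [f]

Occurrence 1 (position 5): no conditioning environment matches → elsewhere allophone [f].
Occurrence 2 (position 6): before a front vowel (/i, e/) → [ɸ].
Occurrence 3 (position 10): no conditioning environment matches → elsewhere allophone [f].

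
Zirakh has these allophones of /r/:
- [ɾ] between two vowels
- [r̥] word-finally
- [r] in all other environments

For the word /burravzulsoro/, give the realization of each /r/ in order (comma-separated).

[r], [r], [ɾ]

Occurrence 1 (position 3): no conditioning environment matches → elsewhere allophone [r].
Occurrence 2 (position 4): no conditioning environment matches → elsewhere allophone [r].
Occurrence 3 (position 12): between two vowels → [ɾ].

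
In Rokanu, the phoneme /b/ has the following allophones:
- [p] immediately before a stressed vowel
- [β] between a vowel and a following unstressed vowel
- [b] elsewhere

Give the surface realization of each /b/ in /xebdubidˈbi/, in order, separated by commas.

Occurrence 1 (position 3): no conditioning environment matches → elsewhere allophone [b].
Occurrence 2 (position 6): between a vowel and a following unstressed vowel → [β].
Occurrence 3 (position 9): immediately before a stressed vowel → [p].

[b], [β], [p]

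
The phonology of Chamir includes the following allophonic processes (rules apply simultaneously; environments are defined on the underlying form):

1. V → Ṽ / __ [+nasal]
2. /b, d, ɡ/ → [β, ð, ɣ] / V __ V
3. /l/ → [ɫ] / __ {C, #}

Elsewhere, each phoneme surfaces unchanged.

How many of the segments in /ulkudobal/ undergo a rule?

4

Segments that undergo a rule: /l/ → [ɫ] (rule 3); /d/ → [ð] (rule 2); /b/ → [β] (rule 2); /l/ → [ɫ] (rule 3).
All other segments surface unchanged.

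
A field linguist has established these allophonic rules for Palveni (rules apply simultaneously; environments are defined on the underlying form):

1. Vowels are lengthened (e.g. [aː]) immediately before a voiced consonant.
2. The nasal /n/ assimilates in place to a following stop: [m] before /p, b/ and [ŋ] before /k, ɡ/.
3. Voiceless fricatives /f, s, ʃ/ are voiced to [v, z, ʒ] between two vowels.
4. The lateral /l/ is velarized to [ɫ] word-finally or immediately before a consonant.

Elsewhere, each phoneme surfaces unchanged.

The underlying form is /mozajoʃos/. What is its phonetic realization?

/m/ stays [m].
/o/ (between /m/ and /z/) occurs before a voiced consonant → [oː] by rule 1.
/z/ — not in any rule's target class → [z].
Rule 1 applies to /a/ (between /z/ and /j/: before a voiced consonant) → [aː].
/j/ (between /a/ and /o/) is unaffected → [j].
/o/ (between /j/ and /ʃ/): rule 1 targets it, but not before a voiced consonant → unchanged [o].
/ʃ/ meets the environment for rule 3 (between two vowels) → [ʒ].
/o/ (between /ʃ/ and /s/) fails the environment for rule 1, so it stays [o].
/s/ (word-final) fails the environment for rule 3, so it stays [s].

[moːzaːjoʒos]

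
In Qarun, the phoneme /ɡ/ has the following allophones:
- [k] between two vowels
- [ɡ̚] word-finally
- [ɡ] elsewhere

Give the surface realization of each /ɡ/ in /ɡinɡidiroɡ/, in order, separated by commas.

Occurrence 1 (position 1): no conditioning environment matches → elsewhere allophone [ɡ].
Occurrence 2 (position 4): no conditioning environment matches → elsewhere allophone [ɡ].
Occurrence 3 (position 10): word-finally → [ɡ̚].

[ɡ], [ɡ], [ɡ̚]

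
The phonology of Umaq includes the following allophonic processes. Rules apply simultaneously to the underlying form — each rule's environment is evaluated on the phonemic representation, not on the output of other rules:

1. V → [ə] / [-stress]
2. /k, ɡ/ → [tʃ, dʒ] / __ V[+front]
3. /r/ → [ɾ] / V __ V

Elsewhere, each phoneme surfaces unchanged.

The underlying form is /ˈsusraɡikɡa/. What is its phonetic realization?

[ˈsusrədʒəkɡə]

/s/ stays [s].
/u/ (between /s/ and /s/) is in the target of rule 1 but the environment (in an unstressed syllable) is not met → [u].
/s/ stays [s].
/r/ (between /s/ and /a/): rule 3 targets it, but not between two vowels → unchanged [r].
/a/ (between /r/ and /ɡ/): in an unstressed syllable, so rule 1 applies → [ə].
/ɡ/ (between /a/ and /i/) occurs before a front vowel → [dʒ] by rule 2.
/i/ — between /ɡ/ and /k/, in an unstressed syllable — surfaces as [ə] (rule 1).
/k/ (between /i/ and /ɡ/) fails the environment for rule 2, so it stays [k].
/ɡ/ (between /k/ and /a/) fails the environment for rule 2, so it stays [ɡ].
/a/ (word-final) occurs in an unstressed syllable → [ə] by rule 1.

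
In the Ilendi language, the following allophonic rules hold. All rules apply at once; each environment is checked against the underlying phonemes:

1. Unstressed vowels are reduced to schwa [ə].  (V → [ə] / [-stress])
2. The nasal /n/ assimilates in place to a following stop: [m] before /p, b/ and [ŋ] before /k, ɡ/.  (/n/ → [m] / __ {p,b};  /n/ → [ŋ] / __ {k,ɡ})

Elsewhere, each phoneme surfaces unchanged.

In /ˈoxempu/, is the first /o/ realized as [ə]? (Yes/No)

No

/o/ — word-initial; rule 1 does not apply here → [o].
The actual realization is [o], not [ə].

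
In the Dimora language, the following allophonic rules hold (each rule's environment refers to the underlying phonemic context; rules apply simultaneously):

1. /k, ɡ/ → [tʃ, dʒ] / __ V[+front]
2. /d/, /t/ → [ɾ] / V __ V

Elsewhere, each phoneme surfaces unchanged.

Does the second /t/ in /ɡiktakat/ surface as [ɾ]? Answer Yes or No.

/t/ (word-final): rule 2 targets it, but not between two vowels → unchanged [t].
The actual realization is [t], not [ɾ].

No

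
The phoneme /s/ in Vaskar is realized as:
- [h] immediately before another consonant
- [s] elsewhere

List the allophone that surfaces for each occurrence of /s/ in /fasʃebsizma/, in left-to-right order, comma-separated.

[h], [s]

Occurrence 1 (position 3): immediately before another consonant → [h].
Occurrence 2 (position 7): no conditioning environment matches → elsewhere allophone [s].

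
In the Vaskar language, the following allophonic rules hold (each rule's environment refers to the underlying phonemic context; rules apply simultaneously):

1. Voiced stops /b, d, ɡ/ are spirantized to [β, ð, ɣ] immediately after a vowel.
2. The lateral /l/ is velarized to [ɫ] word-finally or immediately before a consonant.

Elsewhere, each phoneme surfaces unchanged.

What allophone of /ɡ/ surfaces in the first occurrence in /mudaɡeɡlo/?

[ɣ]

/ɡ/ meets the environment for rule 1 (immediately after a vowel) → [ɣ].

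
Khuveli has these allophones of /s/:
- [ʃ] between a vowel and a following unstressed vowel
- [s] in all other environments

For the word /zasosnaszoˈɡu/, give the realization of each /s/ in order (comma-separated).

[ʃ], [s], [s]

Occurrence 1 (position 3): between a vowel and a following unstressed vowel → [ʃ].
Occurrence 2 (position 5): no conditioning environment matches → elsewhere allophone [s].
Occurrence 3 (position 8): no conditioning environment matches → elsewhere allophone [s].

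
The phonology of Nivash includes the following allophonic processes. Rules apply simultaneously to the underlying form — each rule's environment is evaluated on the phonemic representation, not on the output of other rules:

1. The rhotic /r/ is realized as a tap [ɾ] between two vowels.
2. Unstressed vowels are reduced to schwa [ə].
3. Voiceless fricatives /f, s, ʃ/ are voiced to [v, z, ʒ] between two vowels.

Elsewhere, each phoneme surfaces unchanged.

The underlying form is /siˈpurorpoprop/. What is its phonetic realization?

[səˈpuɾərpəprəp]

/s/ (word-initial) fails the environment for rule 3, so it stays [s].
/i/ (between /s/ and /p/): in an unstressed syllable, so rule 2 applies → [ə].
/p/ (between /i/ and /u/) is unaffected → [p].
/u/ (between /p/ and /r/) is in the target of rule 2 but the environment (in an unstressed syllable) is not met → [u].
/r/ — between /u/ and /o/, between two vowels — surfaces as [ɾ] (rule 1).
/o/ (between /r/ and /r/) occurs in an unstressed syllable → [ə] by rule 2.
/r/ (between /o/ and /p/) is in the target of rule 1 but the environment (between two vowels) is not met → [r].
/p/ stays [p].
/o/ (between /p/ and /p/) occurs in an unstressed syllable → [ə] by rule 2.
/p/ stays [p].
/r/ (between /p/ and /o/) is in the target of rule 1 but the environment (between two vowels) is not met → [r].
/o/ (between /r/ and /p/): in an unstressed syllable, so rule 2 applies → [ə].
/p/ — not in any rule's target class → [p].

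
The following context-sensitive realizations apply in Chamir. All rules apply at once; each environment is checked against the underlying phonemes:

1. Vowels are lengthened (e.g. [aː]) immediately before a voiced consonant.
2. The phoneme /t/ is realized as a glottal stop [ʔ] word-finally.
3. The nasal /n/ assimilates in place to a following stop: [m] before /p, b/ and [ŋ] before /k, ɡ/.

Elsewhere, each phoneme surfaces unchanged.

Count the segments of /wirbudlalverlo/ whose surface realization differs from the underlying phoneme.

4

Segments that undergo a rule: /i/ → [iː] (rule 1); /u/ → [uː] (rule 1); /a/ → [aː] (rule 1); /e/ → [eː] (rule 1).
All other segments surface unchanged.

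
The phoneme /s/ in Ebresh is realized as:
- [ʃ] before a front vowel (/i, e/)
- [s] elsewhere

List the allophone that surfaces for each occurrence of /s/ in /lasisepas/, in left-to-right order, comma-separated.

Occurrence 1 (position 3): before a front vowel (/i, e/) → [ʃ].
Occurrence 2 (position 5): before a front vowel (/i, e/) → [ʃ].
Occurrence 3 (position 9): no conditioning environment matches → elsewhere allophone [s].

[ʃ], [ʃ], [s]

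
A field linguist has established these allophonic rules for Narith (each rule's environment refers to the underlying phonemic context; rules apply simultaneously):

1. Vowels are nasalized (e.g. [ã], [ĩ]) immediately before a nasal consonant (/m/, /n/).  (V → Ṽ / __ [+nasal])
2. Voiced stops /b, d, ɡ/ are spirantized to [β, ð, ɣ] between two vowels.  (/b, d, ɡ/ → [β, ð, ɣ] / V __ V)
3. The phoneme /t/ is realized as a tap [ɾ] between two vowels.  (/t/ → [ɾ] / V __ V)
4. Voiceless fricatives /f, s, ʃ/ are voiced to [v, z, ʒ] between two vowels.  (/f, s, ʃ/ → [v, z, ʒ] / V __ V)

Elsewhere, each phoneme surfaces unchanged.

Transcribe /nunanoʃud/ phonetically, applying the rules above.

Rule 1 applies to /u/ (between /n/ and /n/: before a nasal consonant) → [ũ].
/a/ meets the environment for rule 1 (before a nasal consonant) → [ã].
/o/ (between /n/ and /ʃ/): rule 1 targets it, but not before a nasal consonant → unchanged [o].
/ʃ/ meets the environment for rule 4 (between two vowels) → [ʒ].
/u/ (between /ʃ/ and /d/): rule 1 targets it, but not before a nasal consonant → unchanged [u].
/d/ (word-final) is in the target of rule 2 but the environment (between two vowels) is not met → [d].

[nũnãnoʒud]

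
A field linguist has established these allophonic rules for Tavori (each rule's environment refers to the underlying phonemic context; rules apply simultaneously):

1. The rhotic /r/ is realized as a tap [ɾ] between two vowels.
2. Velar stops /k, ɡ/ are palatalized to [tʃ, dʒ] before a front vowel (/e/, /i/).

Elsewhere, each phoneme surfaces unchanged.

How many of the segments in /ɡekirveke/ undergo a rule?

3

Segments that undergo a rule: /ɡ/ → [dʒ] (rule 2); /k/ → [tʃ] (rule 2); /k/ → [tʃ] (rule 2).
All other segments surface unchanged.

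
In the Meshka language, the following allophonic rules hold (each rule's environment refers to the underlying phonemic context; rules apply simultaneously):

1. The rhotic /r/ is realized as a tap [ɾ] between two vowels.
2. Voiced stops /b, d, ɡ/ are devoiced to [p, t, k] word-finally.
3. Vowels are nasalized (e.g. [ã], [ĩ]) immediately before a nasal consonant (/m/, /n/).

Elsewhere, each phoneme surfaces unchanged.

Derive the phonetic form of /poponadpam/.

/p/ (word-initial) is unaffected → [p].
/o/ (between /p/ and /p/) is in the target of rule 3 but the environment (before a nasal consonant) is not met → [o].
/p/ — not in any rule's target class → [p].
/o/ (between /p/ and /n/): before a nasal consonant, so rule 3 applies → [õ].
/n/ (between /o/ and /a/): no rule targets it → [n].
/a/ (between /n/ and /d/) is in the target of rule 3 but the environment (before a nasal consonant) is not met → [a].
/d/ (between /a/ and /p/) is in the target of rule 2 but the environment (word-finally) is not met → [d].
/p/ — not in any rule's target class → [p].
/a/ (between /p/ and /m/) occurs before a nasal consonant → [ã] by rule 3.
/m/ stays [m].

[popõnadpãm]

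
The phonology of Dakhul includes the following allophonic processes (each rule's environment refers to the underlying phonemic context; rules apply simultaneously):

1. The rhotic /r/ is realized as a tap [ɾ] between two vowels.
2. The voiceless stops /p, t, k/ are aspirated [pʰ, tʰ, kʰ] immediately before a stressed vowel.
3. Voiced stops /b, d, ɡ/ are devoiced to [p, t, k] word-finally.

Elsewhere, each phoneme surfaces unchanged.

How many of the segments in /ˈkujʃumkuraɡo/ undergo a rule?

Segments that undergo a rule: /k/ → [kʰ] (rule 2); /r/ → [ɾ] (rule 1).
All other segments surface unchanged.

2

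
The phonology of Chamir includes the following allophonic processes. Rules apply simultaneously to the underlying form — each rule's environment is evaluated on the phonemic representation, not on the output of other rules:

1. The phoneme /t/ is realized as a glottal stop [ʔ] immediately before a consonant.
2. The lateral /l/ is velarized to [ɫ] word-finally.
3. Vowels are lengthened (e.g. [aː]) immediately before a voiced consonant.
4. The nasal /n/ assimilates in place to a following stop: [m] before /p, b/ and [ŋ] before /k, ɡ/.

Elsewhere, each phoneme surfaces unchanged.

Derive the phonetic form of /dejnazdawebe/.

/d/ (word-initial): no rule targets it → [d].
/e/ — between /d/ and /j/, before a voiced consonant — surfaces as [eː] (rule 3).
/j/ — not in any rule's target class → [j].
/n/ (between /j/ and /a/) is in the target of rule 4 but the environment (before a labial or velar stop) is not met → [n].
/a/ (between /n/ and /z/) occurs before a voiced consonant → [aː] by rule 3.
/z/ — not in any rule's target class → [z].
/d/ — not in any rule's target class → [d].
/a/ — between /d/ and /w/, before a voiced consonant — surfaces as [aː] (rule 3).
/w/ stays [w].
/e/ — between /w/ and /b/, before a voiced consonant — surfaces as [eː] (rule 3).
/b/ stays [b].
/e/ (word-final) fails the environment for rule 3, so it stays [e].

[deːjnaːzdaːweːbe]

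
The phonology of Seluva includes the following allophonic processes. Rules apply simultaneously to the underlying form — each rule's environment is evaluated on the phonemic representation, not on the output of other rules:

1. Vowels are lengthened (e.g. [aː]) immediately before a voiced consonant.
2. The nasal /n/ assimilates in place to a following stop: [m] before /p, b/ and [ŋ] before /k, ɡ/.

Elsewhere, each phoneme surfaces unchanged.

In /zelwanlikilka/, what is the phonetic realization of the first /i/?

/i/ (between /l/ and /k/): rule 1 targets it, but not before a voiced consonant → unchanged [i].

[i]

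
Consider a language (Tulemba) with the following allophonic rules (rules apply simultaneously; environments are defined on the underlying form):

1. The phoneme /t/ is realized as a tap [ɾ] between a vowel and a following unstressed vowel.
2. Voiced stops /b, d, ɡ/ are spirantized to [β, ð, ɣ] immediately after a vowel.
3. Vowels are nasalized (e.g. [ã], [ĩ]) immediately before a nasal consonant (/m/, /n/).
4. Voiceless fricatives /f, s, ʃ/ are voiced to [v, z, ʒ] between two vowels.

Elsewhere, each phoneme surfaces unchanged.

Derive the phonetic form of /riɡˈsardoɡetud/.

/r/ stays [r].
/i/ — between /r/ and /ɡ/; rule 3 does not apply here → [i].
Rule 2 applies to /ɡ/ (between /i/ and /s/: immediately after a vowel) → [ɣ].
/s/ (between /ɡ/ and /a/) fails the environment for rule 4, so it stays [s].
/a/ (between /s/ and /r/) fails the environment for rule 3, so it stays [a].
/r/ stays [r].
/d/ (between /r/ and /o/) fails the environment for rule 2, so it stays [d].
/o/ (between /d/ and /ɡ/) fails the environment for rule 3, so it stays [o].
/ɡ/ (between /o/ and /e/) occurs immediately after a vowel → [ɣ] by rule 2.
/e/ (between /ɡ/ and /t/) is in the target of rule 3 but the environment (before a nasal consonant) is not met → [e].
/t/ (between /e/ and /u/) occurs between a vowel and a following unstressed vowel → [ɾ] by rule 1.
/u/ — between /t/ and /d/; rule 3 does not apply here → [u].
Rule 2 applies to /d/ (word-final: immediately after a vowel) → [ð].

[riɣˈsardoɣeɾuð]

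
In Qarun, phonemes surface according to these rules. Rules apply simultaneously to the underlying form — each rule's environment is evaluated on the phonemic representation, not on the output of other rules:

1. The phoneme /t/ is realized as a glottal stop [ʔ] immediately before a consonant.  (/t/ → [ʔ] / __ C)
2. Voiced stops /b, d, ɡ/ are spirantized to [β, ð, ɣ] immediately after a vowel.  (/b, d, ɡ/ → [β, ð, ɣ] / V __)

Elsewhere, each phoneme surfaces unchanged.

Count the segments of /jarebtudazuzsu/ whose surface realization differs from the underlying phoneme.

2

Segments that undergo a rule: /b/ → [β] (rule 2); /d/ → [ð] (rule 2).
All other segments surface unchanged.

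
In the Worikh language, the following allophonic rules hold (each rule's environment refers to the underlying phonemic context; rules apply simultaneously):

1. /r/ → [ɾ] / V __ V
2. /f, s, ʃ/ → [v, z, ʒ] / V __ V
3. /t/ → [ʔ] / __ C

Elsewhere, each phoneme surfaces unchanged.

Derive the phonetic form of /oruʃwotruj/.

/o/ (word-initial) is unaffected → [o].
/r/ (between /o/ and /u/) occurs between two vowels → [ɾ] by rule 1.
/u/ — not in any rule's target class → [u].
/ʃ/ — between /u/ and /w/; rule 2 does not apply here → [ʃ].
/w/ (between /ʃ/ and /o/) is unaffected → [w].
/o/ (between /w/ and /t/): no rule targets it → [o].
/t/ (between /o/ and /r/): immediately before a consonant, so rule 3 applies → [ʔ].
/r/ (between /t/ and /u/): rule 1 targets it, but not between two vowels → unchanged [r].
/u/ (between /r/ and /j/) is unaffected → [u].
/j/ — not in any rule's target class → [j].

[oɾuʃwoʔruj]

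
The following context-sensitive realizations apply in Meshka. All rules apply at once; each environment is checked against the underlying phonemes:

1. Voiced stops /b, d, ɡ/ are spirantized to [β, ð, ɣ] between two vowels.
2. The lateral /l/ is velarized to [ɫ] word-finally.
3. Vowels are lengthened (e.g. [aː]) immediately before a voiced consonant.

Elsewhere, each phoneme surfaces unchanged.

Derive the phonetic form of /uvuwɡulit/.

[uːvuːwɡuːlit]

/u/ (word-initial): before a voiced consonant, so rule 3 applies → [uː].
/v/ stays [v].
/u/ — between /v/ and /w/, before a voiced consonant — surfaces as [uː] (rule 3).
/w/ (between /u/ and /ɡ/): no rule targets it → [w].
/ɡ/ (between /w/ and /u/): rule 1 targets it, but not between two vowels → unchanged [ɡ].
Rule 3 applies to /u/ (between /ɡ/ and /l/: before a voiced consonant) → [uː].
/l/ (between /u/ and /i/) is in the target of rule 2 but the environment (word-finally) is not met → [l].
/i/ — between /l/ and /t/; rule 3 does not apply here → [i].
/t/ — not in any rule's target class → [t].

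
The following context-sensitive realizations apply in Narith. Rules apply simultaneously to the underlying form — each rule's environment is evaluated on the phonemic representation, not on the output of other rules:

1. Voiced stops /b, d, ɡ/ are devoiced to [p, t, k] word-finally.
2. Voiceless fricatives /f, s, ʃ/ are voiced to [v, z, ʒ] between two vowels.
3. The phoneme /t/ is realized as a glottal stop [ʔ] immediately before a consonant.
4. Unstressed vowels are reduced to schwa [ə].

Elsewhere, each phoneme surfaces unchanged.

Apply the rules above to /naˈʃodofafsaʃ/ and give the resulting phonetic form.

[nəˈʒodəvəfsəʃ]

/n/ (word-initial): no rule targets it → [n].
/a/ (between /n/ and /ʃ/): in an unstressed syllable, so rule 4 applies → [ə].
/ʃ/ (between /a/ and /o/) occurs between two vowels → [ʒ] by rule 2.
/o/ (between /ʃ/ and /d/) is in the target of rule 4 but the environment (in an unstressed syllable) is not met → [o].
/d/ (between /o/ and /o/) fails the environment for rule 1, so it stays [d].
/o/ (between /d/ and /f/) occurs in an unstressed syllable → [ə] by rule 4.
/f/ (between /o/ and /a/): between two vowels, so rule 2 applies → [v].
Rule 4 applies to /a/ (between /f/ and /f/: in an unstressed syllable) → [ə].
/f/ — between /a/ and /s/; rule 2 does not apply here → [f].
/s/ (between /f/ and /a/): rule 2 targets it, but not between two vowels → unchanged [s].
/a/ (between /s/ and /ʃ/) occurs in an unstressed syllable → [ə] by rule 4.
/ʃ/ (word-final): rule 2 targets it, but not between two vowels → unchanged [ʃ].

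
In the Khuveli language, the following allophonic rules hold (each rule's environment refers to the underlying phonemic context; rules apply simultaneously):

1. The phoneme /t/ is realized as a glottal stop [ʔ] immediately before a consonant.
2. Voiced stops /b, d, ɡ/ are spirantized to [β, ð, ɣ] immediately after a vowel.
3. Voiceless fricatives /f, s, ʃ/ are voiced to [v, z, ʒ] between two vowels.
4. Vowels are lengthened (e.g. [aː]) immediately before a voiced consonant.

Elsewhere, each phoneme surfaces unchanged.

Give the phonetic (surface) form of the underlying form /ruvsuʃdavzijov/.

[ruːvsuʃdaːvziːjoːv]

/u/ (between /r/ and /v/) occurs before a voiced consonant → [uː] by rule 4.
/s/ (between /v/ and /u/): rule 3 targets it, but not between two vowels → unchanged [s].
/u/ (between /s/ and /ʃ/) is in the target of rule 4 but the environment (before a voiced consonant) is not met → [u].
/ʃ/ (between /u/ and /d/): rule 3 targets it, but not between two vowels → unchanged [ʃ].
/d/ (between /ʃ/ and /a/): rule 2 targets it, but not immediately after a vowel → unchanged [d].
/a/ — between /d/ and /v/, before a voiced consonant — surfaces as [aː] (rule 4).
Rule 4 applies to /i/ (between /z/ and /j/: before a voiced consonant) → [iː].
/o/ meets the environment for rule 4 (before a voiced consonant) → [oː].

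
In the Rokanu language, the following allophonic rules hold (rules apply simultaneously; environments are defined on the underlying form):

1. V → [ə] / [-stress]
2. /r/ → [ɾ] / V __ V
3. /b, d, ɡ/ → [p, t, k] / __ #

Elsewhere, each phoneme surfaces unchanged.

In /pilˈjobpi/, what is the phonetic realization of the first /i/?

[ə]

Rule 1 applies to /i/ (between /p/ and /l/: in an unstressed syllable) → [ə].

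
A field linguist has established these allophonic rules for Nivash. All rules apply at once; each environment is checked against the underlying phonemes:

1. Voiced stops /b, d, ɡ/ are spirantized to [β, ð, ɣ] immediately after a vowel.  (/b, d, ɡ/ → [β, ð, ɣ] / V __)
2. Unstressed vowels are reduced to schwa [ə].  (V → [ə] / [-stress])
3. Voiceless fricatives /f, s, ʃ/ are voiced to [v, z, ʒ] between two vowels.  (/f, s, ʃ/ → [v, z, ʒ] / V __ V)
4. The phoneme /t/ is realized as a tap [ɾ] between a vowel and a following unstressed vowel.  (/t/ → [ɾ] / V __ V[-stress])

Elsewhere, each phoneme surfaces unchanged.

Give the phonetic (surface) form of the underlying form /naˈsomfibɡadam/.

[nəˈzomfəβɡəðəm]

/a/ meets the environment for rule 2 (in an unstressed syllable) → [ə].
/s/ — between /a/ and /o/, between two vowels — surfaces as [z] (rule 3).
/o/ (between /s/ and /m/) fails the environment for rule 2, so it stays [o].
/f/ — between /m/ and /i/; rule 3 does not apply here → [f].
/i/ (between /f/ and /b/): in an unstressed syllable, so rule 2 applies → [ə].
/b/ meets the environment for rule 1 (immediately after a vowel) → [β].
/ɡ/ (between /b/ and /a/) is in the target of rule 1 but the environment (immediately after a vowel) is not met → [ɡ].
/a/ meets the environment for rule 2 (in an unstressed syllable) → [ə].
/d/ (between /a/ and /a/): immediately after a vowel, so rule 1 applies → [ð].
Rule 2 applies to /a/ (between /d/ and /m/: in an unstressed syllable) → [ə].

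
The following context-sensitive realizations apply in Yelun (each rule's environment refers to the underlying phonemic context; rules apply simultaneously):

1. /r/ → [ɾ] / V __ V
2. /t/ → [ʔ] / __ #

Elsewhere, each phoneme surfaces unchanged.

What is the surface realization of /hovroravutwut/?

/h/ (word-initial): no rule targets it → [h].
/o/ (between /h/ and /v/) is unaffected → [o].
/v/ (between /o/ and /r/) is unaffected → [v].
/r/ (between /v/ and /o/) is in the target of rule 1 but the environment (between two vowels) is not met → [r].
/o/ stays [o].
/r/ — between /o/ and /a/, between two vowels — surfaces as [ɾ] (rule 1).
/a/ — not in any rule's target class → [a].
/v/ stays [v].
/u/ (between /v/ and /t/): no rule targets it → [u].
/t/ — between /u/ and /w/; rule 2 does not apply here → [t].
/w/ — not in any rule's target class → [w].
/u/ stays [u].
/t/ meets the environment for rule 2 (word-finally) → [ʔ].

[hovroɾavutwuʔ]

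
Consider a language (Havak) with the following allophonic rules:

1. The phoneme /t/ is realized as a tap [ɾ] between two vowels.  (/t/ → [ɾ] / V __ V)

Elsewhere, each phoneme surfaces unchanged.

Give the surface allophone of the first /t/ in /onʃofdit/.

/t/ (word-final) fails the environment for rule 1, so it stays [t].

[t]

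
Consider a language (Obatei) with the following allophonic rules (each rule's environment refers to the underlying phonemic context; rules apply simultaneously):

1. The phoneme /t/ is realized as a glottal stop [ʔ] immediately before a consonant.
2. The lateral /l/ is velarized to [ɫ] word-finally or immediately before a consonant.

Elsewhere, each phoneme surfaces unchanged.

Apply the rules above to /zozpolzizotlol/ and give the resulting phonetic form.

[zozpoɫzizoʔloɫ]

/l/ (between /o/ and /z/) occurs word-finally or immediately before a consonant → [ɫ] by rule 2.
/t/ (between /o/ and /l/): immediately before a consonant, so rule 1 applies → [ʔ].
/l/ (between /t/ and /o/): rule 2 targets it, but not word-finally or immediately before a consonant → unchanged [l].
/l/ meets the environment for rule 2 (word-finally or immediately before a consonant) → [ɫ].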